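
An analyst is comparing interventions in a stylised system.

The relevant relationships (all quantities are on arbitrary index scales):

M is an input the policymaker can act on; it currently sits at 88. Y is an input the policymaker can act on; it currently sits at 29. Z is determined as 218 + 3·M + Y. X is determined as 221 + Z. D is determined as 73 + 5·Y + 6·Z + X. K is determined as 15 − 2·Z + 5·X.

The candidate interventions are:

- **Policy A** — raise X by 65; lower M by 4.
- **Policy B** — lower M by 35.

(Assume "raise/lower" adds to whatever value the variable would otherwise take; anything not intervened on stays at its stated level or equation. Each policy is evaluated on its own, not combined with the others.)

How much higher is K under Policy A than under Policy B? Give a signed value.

Policy A (X + 65, M − 4):
  M = 88 − 4 = 84
  Y = 29
  Z = 218 + 3·84 + 29 = 499
  X = 221 + 499 (+65 from intervention) = 785
  K = 15 − 2·499 + 5·785 = 2942
Policy B (M − 35):
  M = 88 − 35 = 53
  Y = 29
  Z = 218 + 3·53 + 29 = 406
  X = 221 + 406 = 627
  K = 15 − 2·406 + 5·627 = 2338
K: 2942 − 2338 = 604

604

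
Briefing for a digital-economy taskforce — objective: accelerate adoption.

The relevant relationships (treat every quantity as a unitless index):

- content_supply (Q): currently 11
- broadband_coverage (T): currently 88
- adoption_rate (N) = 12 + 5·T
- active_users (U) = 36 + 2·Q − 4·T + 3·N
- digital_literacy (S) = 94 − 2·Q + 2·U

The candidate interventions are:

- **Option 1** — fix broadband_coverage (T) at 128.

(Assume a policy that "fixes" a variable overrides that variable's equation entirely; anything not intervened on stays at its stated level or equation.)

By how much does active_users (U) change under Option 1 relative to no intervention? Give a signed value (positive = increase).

Baseline:
  Q = 11
  T = 88
  N = 12 + 5·88 = 452
  U = 36 + 2·11 − 4·88 + 3·452 = 1062
Option 1 (T := 128):
  Q = 11
  T = 128
  N = 12 + 5·128 = 652
  U = 36 + 2·11 − 4·128 + 3·652 = 1502
Change in U: 1502 − 1062 = 440

440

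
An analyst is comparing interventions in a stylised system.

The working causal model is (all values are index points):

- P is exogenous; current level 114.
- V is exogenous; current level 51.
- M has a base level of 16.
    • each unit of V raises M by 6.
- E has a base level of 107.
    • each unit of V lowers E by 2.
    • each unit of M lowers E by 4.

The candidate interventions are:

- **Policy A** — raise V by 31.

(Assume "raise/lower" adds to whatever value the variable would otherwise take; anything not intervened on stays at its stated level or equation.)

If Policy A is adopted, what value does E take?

Policy A (V + 31):
  V = 51 + 31 = 82
  M = 16 + 6·82 = 508
  E = 107 − 2·82 − 4·508 = -2089

-2089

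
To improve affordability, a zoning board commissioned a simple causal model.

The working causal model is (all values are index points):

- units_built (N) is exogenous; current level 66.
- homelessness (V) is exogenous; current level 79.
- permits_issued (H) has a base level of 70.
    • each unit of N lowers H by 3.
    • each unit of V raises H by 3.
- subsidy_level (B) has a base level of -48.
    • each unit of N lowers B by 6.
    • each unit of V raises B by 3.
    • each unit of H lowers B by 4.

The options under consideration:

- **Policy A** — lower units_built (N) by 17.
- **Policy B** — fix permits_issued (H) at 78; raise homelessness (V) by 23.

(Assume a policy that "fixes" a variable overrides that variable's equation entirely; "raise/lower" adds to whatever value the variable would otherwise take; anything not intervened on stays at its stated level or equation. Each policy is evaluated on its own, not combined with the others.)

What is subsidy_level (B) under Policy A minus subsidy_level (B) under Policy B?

-295

Policy A (N − 17):
  N = 66 − 17 = 49
  V = 79
  H = 70 − 3·49 + 3·79 = 160
  B = -48 − 6·49 + 3·79 − 4·160 = -745
Policy B (H := 78, V + 23):
  N = 66
  V = 79 + 23 = 102
  H = 78
  B = -48 − 6·66 + 3·102 − 4·78 = -450
B: -745 − (-450) = -295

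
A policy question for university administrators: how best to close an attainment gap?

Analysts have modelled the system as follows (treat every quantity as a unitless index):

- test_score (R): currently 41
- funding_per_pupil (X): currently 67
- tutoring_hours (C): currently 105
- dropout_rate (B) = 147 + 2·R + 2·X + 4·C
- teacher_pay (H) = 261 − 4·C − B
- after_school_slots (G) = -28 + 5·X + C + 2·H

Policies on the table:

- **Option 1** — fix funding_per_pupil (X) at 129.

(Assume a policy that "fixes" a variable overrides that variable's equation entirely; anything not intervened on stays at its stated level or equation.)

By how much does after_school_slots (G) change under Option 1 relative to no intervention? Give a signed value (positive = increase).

62

Baseline:
  R = 41
  X = 67
  C = 105
  B = 147 + 2·41 + 2·67 + 4·105 = 783
  H = 261 − 4·105 − 783 = -942
  G = -28 + 5·67 + 105 + 2·(-942) = -1472
Option 1 (X := 129):
  R = 41
  X = 129
  C = 105
  B = 147 + 2·41 + 2·129 + 4·105 = 907
  H = 261 − 4·105 − 907 = -1066
  G = -28 + 5·129 + 105 + 2·(-1066) = -1410
Change in G: -1410 − (-1472) = 62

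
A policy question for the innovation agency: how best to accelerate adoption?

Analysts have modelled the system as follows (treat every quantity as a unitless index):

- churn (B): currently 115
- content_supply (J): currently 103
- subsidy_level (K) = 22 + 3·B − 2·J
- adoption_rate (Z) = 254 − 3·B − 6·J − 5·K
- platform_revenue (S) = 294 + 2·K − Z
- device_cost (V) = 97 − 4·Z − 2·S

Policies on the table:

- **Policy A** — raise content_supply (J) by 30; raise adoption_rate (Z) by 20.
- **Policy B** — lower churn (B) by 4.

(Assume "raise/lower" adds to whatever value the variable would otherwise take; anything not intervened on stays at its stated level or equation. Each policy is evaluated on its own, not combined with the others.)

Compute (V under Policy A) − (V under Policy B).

56

Policy A (J + 30, Z + 20):
  B = 115
  J = 103 + 30 = 133
  K = 22 + 3·115 − 2·133 = 101
  Z = 254 − 3·115 − 6·133 − 5·101 (+20 from intervention) = -1374
  S = 294 + 2·101 − (-1374) = 1870
  V = 97 − 4·(-1374) − 2·1870 = 1853
Policy B (B − 4):
  B = 115 − 4 = 111
  J = 103
  K = 22 + 3·111 − 2·103 = 149
  Z = 254 − 3·111 − 6·103 − 5·149 = -1442
  S = 294 + 2·149 − (-1442) = 2034
  V = 97 − 4·(-1442) − 2·2034 = 1797
V: 1853 − 1797 = 56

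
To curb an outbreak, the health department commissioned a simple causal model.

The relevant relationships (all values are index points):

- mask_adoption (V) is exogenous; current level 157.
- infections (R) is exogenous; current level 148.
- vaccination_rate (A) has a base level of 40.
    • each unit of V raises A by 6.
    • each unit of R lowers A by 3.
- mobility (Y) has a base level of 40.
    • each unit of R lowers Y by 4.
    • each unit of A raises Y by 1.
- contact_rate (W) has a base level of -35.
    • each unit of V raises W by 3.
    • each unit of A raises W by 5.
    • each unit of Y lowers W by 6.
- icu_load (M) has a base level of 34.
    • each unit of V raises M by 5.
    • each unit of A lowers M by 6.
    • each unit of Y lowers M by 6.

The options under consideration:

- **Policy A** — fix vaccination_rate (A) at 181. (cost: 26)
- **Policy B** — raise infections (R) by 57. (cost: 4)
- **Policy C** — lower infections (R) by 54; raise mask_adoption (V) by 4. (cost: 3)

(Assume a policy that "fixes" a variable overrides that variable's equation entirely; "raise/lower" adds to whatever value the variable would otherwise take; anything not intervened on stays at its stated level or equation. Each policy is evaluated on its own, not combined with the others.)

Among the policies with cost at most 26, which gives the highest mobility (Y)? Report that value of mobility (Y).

Policy A (A := 181):
  V = 157
  R = 148
  A = 181
  Y = 40 − 4·148 + 181 = -371
Policy B (R + 57):
  V = 157
  R = 148 + 57 = 205
  A = 40 + 6·157 − 3·205 = 367
  Y = 40 − 4·205 + 367 = -413
Policy C (R − 54, V + 4):
  V = 157 + 4 = 161
  R = 148 − 54 = 94
  A = 40 + 6·161 − 3·94 = 724
  Y = 40 − 4·94 + 724 = 388
Comparing — Policy A: Y=-371, Policy B: Y=-413, Policy C: Y=388. Highest is 388 (Policy C).

388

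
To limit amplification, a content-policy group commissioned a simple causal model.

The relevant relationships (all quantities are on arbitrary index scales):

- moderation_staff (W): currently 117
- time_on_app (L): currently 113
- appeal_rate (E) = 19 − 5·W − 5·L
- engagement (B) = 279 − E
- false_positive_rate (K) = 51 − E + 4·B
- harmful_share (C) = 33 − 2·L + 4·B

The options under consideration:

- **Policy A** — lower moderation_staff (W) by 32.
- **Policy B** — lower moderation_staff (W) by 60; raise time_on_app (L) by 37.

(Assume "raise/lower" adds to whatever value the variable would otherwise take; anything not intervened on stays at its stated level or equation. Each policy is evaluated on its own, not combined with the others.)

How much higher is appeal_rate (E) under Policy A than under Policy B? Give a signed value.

Policy A (W − 32):
  W = 117 − 32 = 85
  L = 113
  E = 19 − 5·85 − 5·113 = -971
Policy B (W − 60, L + 37):
  W = 117 − 60 = 57
  L = 113 + 37 = 150
  E = 19 − 5·57 − 5·150 = -1016
E: -971 − (-1016) = 45

45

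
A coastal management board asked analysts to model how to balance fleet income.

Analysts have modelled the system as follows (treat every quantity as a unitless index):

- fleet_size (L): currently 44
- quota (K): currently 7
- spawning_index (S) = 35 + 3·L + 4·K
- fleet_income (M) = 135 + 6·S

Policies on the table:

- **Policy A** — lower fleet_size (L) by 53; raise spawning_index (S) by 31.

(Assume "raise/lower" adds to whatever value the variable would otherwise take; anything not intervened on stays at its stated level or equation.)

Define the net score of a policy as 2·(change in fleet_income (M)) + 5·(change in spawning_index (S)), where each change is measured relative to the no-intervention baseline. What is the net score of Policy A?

Baseline:
  L = 44
  K = 7
  S = 35 + 3·44 + 4·7 = 195
  M = 135 + 6·195 = 1305
Policy A (L − 53, S + 31):
  L = 44 − 53 = -9
  K = 7
  S = 35 + 3·(-9) + 4·7 (+31 from intervention) = 67
  M = 135 + 6·67 = 537
ΔM = 537 − 1305 = -768; ΔS = 67 − 195 = -128
Score = 2·(-768) + 5·(-128) = -2176

-2176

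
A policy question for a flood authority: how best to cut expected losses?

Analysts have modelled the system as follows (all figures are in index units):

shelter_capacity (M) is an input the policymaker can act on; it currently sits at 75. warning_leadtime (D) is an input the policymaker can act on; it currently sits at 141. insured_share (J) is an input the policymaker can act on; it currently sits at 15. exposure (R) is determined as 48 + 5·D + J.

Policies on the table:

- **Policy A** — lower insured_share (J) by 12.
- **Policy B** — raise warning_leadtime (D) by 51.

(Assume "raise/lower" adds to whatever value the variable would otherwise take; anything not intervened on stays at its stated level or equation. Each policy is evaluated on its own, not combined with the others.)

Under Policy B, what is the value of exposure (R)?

1023

Policy B (D + 51):
  D = 141 + 51 = 192
  J = 15
  R = 48 + 5·192 + 15 = 1023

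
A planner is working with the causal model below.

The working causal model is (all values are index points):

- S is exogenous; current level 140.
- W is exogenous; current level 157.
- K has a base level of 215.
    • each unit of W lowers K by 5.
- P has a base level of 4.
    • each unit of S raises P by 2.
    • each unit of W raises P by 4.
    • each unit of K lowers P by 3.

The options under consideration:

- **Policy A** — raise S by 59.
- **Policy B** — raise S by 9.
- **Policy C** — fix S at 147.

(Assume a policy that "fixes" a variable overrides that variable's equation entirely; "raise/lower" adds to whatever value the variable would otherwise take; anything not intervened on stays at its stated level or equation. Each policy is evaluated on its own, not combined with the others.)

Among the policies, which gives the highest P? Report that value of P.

Policy A (S + 59):
  S = 140 + 59 = 199
  W = 157
  K = 215 − 5·157 = -570
  P = 4 + 2·199 + 4·157 − 3·(-570) = 2740
Policy B (S + 9):
  S = 140 + 9 = 149
  W = 157
  K = 215 − 5·157 = -570
  P = 4 + 2·149 + 4·157 − 3·(-570) = 2640
Policy C (S := 147):
  S = 147
  W = 157
  K = 215 − 5·157 = -570
  P = 4 + 2·147 + 4·157 − 3·(-570) = 2636
Comparing — Policy A: P=2740, Policy B: P=2640, Policy C: P=2636. Highest is 2740 (Policy A).

2740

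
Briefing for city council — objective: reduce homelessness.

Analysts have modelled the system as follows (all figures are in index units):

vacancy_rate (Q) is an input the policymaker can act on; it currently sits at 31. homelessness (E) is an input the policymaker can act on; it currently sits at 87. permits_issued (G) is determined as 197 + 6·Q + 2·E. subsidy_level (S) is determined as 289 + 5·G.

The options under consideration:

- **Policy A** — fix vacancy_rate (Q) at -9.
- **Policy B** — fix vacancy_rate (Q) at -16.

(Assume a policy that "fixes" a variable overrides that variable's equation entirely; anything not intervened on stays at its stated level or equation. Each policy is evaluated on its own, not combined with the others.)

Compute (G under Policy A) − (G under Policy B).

42

Policy A (Q := -9):
  Q = -9
  E = 87
  G = 197 + 6·(-9) + 2·87 = 317
Policy B (Q := -16):
  Q = -16
  E = 87
  G = 197 + 6·(-16) + 2·87 = 275
G: 317 − 275 = 42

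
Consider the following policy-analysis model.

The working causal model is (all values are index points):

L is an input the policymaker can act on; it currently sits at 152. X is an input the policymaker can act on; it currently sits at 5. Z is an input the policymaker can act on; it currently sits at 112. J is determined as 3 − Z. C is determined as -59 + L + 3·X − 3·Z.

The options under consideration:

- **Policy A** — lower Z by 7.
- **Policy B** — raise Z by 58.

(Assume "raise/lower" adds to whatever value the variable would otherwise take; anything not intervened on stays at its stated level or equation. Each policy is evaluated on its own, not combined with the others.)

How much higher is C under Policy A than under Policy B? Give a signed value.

Policy A (Z − 7):
  L = 152
  X = 5
  Z = 112 − 7 = 105
  C = -59 + 152 + 3·5 − 3·105 = -207
Policy B (Z + 58):
  L = 152
  X = 5
  Z = 112 + 58 = 170
  C = -59 + 152 + 3·5 − 3·170 = -402
C: -207 − (-402) = 195

195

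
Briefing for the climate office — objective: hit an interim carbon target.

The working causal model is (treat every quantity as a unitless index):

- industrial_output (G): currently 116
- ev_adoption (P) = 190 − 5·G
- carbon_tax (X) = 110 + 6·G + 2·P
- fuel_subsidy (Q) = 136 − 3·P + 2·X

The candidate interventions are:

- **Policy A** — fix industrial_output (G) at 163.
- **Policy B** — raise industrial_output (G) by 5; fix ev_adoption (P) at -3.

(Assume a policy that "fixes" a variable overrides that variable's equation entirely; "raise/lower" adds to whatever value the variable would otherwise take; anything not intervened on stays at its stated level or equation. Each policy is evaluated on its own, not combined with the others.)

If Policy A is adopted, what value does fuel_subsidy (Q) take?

Policy A (G := 163):
  G = 163
  P = 190 − 5·163 = -625
  X = 110 + 6·163 + 2·(-625) = -162
  Q = 136 − 3·(-625) + 2·(-162) = 1687

1687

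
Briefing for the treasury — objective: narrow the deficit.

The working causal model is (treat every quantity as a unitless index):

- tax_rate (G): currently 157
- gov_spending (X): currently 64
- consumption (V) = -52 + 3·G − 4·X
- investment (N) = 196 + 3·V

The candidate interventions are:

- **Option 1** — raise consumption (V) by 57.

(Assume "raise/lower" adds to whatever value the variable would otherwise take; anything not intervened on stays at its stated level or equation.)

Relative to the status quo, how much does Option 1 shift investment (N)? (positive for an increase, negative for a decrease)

171

Baseline:
  G = 157
  X = 64
  V = -52 + 3·157 − 4·64 = 163
  N = 196 + 3·163 = 685
Option 1 (V + 57):
  G = 157
  X = 64
  V = -52 + 3·157 − 4·64 (+57 from intervention) = 220
  N = 196 + 3·220 = 856
Change in N: 856 − 685 = 171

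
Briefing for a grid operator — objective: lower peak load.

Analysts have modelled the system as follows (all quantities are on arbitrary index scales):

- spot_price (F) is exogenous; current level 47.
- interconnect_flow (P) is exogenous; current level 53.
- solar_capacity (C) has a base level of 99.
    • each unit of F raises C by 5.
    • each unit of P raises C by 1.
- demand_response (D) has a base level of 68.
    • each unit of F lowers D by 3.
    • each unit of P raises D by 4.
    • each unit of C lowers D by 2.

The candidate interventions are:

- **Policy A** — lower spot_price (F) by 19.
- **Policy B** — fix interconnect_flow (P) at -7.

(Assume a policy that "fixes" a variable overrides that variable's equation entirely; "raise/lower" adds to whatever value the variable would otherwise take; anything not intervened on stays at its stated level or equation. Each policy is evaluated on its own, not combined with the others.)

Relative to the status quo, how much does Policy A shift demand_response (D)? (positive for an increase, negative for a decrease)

Baseline:
  F = 47
  P = 53
  C = 99 + 5·47 + 53 = 387
  D = 68 − 3·47 + 4·53 − 2·387 = -635
Policy A (F − 19):
  F = 47 − 19 = 28
  P = 53
  C = 99 + 5·28 + 53 = 292
  D = 68 − 3·28 + 4·53 − 2·292 = -388
Change in D: -388 − (-635) = 247

247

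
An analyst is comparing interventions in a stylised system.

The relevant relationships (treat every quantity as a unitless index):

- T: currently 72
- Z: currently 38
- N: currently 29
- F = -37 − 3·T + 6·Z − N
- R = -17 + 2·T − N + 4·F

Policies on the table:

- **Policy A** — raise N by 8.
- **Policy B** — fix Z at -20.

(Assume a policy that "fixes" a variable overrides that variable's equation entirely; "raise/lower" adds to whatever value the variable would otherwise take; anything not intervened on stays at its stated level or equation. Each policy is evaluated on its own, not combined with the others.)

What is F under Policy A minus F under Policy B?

Policy A (N + 8):
  T = 72
  Z = 38
  N = 29 + 8 = 37
  F = -37 − 3·72 + 6·38 − 37 = -62
Policy B (Z := -20):
  T = 72
  Z = -20
  N = 29
  F = -37 − 3·72 + 6·(-20) − 29 = -402
F: -62 − (-402) = 340

340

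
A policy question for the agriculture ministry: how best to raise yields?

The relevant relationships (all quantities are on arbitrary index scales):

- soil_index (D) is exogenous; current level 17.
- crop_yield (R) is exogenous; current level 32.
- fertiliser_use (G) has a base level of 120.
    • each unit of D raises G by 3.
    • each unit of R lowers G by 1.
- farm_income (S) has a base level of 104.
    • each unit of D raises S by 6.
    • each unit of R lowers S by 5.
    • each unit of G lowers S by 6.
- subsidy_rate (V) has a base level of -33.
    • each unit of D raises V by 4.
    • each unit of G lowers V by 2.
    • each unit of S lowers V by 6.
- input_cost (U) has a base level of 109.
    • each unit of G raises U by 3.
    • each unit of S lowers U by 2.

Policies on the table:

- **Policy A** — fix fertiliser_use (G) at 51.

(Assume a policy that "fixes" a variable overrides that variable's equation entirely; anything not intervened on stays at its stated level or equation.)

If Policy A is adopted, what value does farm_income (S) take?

Policy A (G := 51):
  D = 17
  R = 32
  G = 51
  S = 104 + 6·17 − 5·32 − 6·51 = -260

-260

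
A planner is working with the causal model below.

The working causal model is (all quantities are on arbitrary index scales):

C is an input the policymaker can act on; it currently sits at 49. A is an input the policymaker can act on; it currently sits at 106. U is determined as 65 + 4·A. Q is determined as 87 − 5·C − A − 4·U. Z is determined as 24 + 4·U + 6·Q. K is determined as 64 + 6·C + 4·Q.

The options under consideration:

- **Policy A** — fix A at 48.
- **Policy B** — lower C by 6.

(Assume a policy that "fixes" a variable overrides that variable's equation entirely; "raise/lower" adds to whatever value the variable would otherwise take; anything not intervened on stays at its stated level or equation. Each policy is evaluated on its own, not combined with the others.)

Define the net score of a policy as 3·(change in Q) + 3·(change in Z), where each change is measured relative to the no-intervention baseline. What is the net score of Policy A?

17922

Baseline:
  C = 49
  A = 106
  U = 65 + 4·106 = 489
  Q = 87 − 5·49 − 106 − 4·489 = -2220
  Z = 24 + 4·489 + 6·(-2220) = -11340
Policy A (A := 48):
  C = 49
  A = 48
  U = 65 + 4·48 = 257
  Q = 87 − 5·49 − 48 − 4·257 = -1234
  Z = 24 + 4·257 + 6·(-1234) = -6352
ΔQ = -1234 − (-2220) = 986; ΔZ = -6352 − (-11340) = 4988
Score = 3·986 + 3·4988 = 17922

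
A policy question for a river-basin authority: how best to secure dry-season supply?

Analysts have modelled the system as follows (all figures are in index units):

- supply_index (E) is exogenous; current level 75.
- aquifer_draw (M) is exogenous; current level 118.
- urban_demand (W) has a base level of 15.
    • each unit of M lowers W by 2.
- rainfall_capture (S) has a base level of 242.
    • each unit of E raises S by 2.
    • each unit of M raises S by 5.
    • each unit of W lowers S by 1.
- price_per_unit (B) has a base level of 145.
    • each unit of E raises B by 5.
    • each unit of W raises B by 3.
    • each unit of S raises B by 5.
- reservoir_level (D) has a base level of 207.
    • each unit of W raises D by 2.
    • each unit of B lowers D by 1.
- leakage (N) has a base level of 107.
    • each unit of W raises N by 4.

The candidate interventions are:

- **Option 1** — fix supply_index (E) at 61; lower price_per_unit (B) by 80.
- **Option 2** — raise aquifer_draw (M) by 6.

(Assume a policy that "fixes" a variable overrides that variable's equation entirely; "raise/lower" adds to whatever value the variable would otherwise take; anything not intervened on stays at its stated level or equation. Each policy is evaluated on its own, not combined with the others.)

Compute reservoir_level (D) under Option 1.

-5817

Option 1 (E := 61, B − 80):
  E = 61
  M = 118
  W = 15 − 2·118 = -221
  S = 242 + 2·61 + 5·118 − (-221) = 1175
  B = 145 + 5·61 + 3·(-221) + 5·1175 (−80 from intervention) = 5582
  D = 207 + 2·(-221) − 5582 = -5817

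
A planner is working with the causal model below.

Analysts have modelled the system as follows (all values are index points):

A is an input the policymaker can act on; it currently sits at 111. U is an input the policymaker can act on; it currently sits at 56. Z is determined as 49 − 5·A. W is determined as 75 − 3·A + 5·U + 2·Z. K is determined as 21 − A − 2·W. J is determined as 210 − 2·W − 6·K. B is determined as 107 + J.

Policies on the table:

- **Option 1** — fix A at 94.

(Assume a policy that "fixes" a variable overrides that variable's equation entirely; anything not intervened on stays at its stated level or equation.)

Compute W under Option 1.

-769

Option 1 (A := 94):
  A = 94
  U = 56
  Z = 49 − 5·94 = -421
  W = 75 − 3·94 + 5·56 + 2·(-421) = -769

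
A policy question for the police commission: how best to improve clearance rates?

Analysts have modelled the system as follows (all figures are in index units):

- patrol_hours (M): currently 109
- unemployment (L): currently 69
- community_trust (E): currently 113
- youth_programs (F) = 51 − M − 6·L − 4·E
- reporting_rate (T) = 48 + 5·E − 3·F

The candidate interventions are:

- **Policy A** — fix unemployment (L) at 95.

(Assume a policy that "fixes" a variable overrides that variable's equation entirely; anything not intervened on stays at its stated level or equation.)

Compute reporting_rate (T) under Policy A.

3853

Policy A (L := 95):
  M = 109
  L = 95
  E = 113
  F = 51 − 109 − 6·95 − 4·113 = -1080
  T = 48 + 5·113 − 3·(-1080) = 3853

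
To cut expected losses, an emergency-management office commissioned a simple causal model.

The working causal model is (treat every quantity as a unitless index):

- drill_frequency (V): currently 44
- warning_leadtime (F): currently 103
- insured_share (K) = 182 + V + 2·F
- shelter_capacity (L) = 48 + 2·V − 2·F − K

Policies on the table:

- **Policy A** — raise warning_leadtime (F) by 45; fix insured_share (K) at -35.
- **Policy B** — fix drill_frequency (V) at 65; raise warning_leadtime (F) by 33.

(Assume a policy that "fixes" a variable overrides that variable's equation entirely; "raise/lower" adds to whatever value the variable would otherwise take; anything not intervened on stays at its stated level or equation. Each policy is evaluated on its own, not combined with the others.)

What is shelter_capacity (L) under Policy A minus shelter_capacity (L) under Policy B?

Policy A (F + 45, K := -35):
  V = 44
  F = 103 + 45 = 148
  K = -35
  L = 48 + 2·44 − 2·148 − (-35) = -125
Policy B (V := 65, F + 33):
  V = 65
  F = 103 + 33 = 136
  K = 182 + 65 + 2·136 = 519
  L = 48 + 2·65 − 2·136 − 519 = -613
L: -125 − (-613) = 488

488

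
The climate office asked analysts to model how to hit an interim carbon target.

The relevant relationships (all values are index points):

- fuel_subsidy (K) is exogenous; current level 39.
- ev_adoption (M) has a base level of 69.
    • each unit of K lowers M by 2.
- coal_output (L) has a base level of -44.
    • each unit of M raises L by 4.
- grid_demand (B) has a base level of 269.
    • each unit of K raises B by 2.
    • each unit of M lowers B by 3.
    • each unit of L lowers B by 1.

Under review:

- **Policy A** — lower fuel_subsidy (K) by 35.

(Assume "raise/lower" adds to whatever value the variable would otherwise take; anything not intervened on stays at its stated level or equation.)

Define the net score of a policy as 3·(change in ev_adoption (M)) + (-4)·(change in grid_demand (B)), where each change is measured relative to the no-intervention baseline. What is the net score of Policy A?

2450

Baseline:
  K = 39
  M = 69 − 2·39 = -9
  L = -44 + 4·(-9) = -80
  B = 269 + 2·39 − 3·(-9) − (-80) = 454
Policy A (K − 35):
  K = 39 − 35 = 4
  M = 69 − 2·4 = 61
  L = -44 + 4·61 = 200
  B = 269 + 2·4 − 3·61 − 200 = -106
ΔM = 61 − (-9) = 70; ΔB = -106 − 454 = -560
Score = 3·70 + (-4)·(-560) = 2450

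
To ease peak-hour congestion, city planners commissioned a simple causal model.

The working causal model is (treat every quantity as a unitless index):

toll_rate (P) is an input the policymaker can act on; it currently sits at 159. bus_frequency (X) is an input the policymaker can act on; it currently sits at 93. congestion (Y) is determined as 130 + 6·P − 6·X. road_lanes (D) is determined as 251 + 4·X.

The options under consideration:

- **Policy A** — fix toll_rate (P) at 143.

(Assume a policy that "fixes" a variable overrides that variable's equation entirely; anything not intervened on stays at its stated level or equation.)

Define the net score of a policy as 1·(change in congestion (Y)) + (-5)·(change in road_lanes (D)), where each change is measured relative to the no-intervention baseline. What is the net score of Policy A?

Baseline:
  P = 159
  X = 93
  Y = 130 + 6·159 − 6·93 = 526
  D = 251 + 4·93 = 623
Policy A (P := 143):
  P = 143
  X = 93
  Y = 130 + 6·143 − 6·93 = 430
  D = 251 + 4·93 = 623
ΔY = 430 − 526 = -96; ΔD = 623 − 623 = 0
Score = 1·(-96) + (-5)·0 = -96

-96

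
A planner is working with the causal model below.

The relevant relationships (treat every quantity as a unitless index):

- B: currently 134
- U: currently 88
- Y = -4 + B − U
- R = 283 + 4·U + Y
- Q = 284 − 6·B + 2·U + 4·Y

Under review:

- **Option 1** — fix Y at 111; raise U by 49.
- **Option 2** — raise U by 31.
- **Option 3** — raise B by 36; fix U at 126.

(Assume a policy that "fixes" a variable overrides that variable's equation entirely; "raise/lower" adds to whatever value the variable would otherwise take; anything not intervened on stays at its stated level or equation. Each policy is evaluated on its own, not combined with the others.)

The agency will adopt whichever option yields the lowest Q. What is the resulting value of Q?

-324

Option 1 (Y := 111, U + 49):
  B = 134
  U = 88 + 49 = 137
  Y = 111
  Q = 284 − 6·134 + 2·137 + 4·111 = 198
Option 2 (U + 31):
  B = 134
  U = 88 + 31 = 119
  Y = -4 + 134 − 119 = 11
  Q = 284 − 6·134 + 2·119 + 4·11 = -238
Option 3 (B + 36, U := 126):
  B = 134 + 36 = 170
  U = 126
  Y = -4 + 170 − 126 = 40
  Q = 284 − 6·170 + 2·126 + 4·40 = -324
Comparing — Option 1: Q=198, Option 2: Q=-238, Option 3: Q=-324. Lowest is -324 (Option 3).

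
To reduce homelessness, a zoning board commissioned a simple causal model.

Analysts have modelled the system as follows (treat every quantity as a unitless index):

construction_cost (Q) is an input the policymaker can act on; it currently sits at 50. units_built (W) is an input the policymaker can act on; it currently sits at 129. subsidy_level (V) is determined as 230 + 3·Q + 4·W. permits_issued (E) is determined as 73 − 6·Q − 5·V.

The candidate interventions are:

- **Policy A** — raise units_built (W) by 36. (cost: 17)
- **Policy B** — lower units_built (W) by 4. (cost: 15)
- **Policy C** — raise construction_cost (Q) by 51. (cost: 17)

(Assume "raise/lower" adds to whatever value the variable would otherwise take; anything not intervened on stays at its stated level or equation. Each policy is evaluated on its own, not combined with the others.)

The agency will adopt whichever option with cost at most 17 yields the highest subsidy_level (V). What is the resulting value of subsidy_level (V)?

Policy A (W + 36):
  Q = 50
  W = 129 + 36 = 165
  V = 230 + 3·50 + 4·165 = 1040
Policy B (W − 4):
  Q = 50
  W = 129 − 4 = 125
  V = 230 + 3·50 + 4·125 = 880
Policy C (Q + 51):
  Q = 50 + 51 = 101
  W = 129
  V = 230 + 3·101 + 4·129 = 1049
Comparing — Policy A: V=1040, Policy B: V=880, Policy C: V=1049. Highest is 1049 (Policy C).

1049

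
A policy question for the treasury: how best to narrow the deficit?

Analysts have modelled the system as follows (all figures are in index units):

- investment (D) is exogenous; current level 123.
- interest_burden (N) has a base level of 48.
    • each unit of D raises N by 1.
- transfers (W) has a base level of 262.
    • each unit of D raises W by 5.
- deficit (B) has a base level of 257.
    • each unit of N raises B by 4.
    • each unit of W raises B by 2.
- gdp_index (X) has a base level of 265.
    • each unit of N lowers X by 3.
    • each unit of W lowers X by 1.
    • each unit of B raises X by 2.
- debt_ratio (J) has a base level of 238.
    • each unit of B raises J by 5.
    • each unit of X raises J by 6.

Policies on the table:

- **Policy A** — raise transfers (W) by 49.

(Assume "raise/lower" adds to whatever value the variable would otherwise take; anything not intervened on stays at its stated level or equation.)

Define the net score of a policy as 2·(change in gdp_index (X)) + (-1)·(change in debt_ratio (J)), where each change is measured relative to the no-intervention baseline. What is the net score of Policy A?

-1078

Baseline:
  D = 123
  N = 48 + 123 = 171
  W = 262 + 5·123 = 877
  B = 257 + 4·171 + 2·877 = 2695
  X = 265 − 3·171 − 877 + 2·2695 = 4265
  J = 238 + 5·2695 + 6·4265 = 39303
Policy A (W + 49):
  D = 123
  N = 48 + 123 = 171
  W = 262 + 5·123 (+49 from intervention) = 926
  B = 257 + 4·171 + 2·926 = 2793
  X = 265 − 3·171 − 926 + 2·2793 = 4412
  J = 238 + 5·2793 + 6·4412 = 40675
ΔX = 4412 − 4265 = 147; ΔJ = 40675 − 39303 = 1372
Score = 2·147 + (-1)·1372 = -1078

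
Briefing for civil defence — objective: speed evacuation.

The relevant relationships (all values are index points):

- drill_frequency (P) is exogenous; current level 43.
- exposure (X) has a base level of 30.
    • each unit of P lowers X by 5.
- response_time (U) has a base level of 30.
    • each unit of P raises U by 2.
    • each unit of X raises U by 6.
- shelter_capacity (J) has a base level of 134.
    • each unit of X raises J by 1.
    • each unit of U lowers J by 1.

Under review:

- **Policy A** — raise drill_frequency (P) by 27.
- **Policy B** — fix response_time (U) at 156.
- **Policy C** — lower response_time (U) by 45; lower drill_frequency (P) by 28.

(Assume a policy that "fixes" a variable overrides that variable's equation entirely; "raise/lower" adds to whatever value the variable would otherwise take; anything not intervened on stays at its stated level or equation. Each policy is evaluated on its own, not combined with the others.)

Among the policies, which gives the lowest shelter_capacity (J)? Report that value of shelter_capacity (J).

Policy A (P + 27):
  P = 43 + 27 = 70
  X = 30 − 5·70 = -320
  U = 30 + 2·70 + 6·(-320) = -1750
  J = 134 + (-320) − (-1750) = 1564
Policy B (U := 156):
  P = 43
  X = 30 − 5·43 = -185
  U = 156
  J = 134 + (-185) − 156 = -207
Policy C (U − 45, P − 28):
  P = 43 − 28 = 15
  X = 30 − 5·15 = -45
  U = 30 + 2·15 + 6·(-45) (−45 from intervention) = -255
  J = 134 + (-45) − (-255) = 344
Comparing — Policy A: J=1564, Policy B: J=-207, Policy C: J=344. Lowest is -207 (Policy B).

-207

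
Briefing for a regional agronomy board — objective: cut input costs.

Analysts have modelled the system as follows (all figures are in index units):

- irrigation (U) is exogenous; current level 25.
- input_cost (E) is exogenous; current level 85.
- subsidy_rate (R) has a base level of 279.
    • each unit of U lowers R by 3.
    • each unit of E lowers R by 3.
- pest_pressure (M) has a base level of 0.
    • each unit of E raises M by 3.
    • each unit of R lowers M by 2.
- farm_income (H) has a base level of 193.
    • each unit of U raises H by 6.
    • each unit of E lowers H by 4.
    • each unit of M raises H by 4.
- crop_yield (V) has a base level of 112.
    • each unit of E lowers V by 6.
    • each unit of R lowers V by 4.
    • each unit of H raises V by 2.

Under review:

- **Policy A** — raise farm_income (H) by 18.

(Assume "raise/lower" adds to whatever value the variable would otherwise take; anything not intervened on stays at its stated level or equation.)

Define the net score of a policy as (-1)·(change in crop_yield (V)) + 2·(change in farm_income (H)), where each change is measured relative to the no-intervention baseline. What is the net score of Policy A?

0

Baseline:
  U = 25
  E = 85
  R = 279 − 3·25 − 3·85 = -51
  M = 0 + 3·85 − 2·(-51) = 357
  H = 193 + 6·25 − 4·85 + 4·357 = 1431
  V = 112 − 6·85 − 4·(-51) + 2·1431 = 2668
Policy A (H + 18):
  U = 25
  E = 85
  R = 279 − 3·25 − 3·85 = -51
  M = 0 + 3·85 − 2·(-51) = 357
  H = 193 + 6·25 − 4·85 + 4·357 (+18 from intervention) = 1449
  V = 112 − 6·85 − 4·(-51) + 2·1449 = 2704
ΔV = 2704 − 2668 = 36; ΔH = 1449 − 1431 = 18
Score = (-1)·36 + 2·18 = 0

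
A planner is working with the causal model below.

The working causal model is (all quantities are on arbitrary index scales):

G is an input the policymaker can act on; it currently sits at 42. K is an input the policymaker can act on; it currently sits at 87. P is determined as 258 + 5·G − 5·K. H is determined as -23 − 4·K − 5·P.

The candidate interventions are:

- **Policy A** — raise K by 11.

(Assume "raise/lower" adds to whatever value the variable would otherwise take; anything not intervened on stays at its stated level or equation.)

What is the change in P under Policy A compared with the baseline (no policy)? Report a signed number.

-55

Baseline:
  G = 42
  K = 87
  P = 258 + 5·42 − 5·87 = 33
Policy A (K + 11):
  G = 42
  K = 87 + 11 = 98
  P = 258 + 5·42 − 5·98 = -22
Change in P: -22 − 33 = -55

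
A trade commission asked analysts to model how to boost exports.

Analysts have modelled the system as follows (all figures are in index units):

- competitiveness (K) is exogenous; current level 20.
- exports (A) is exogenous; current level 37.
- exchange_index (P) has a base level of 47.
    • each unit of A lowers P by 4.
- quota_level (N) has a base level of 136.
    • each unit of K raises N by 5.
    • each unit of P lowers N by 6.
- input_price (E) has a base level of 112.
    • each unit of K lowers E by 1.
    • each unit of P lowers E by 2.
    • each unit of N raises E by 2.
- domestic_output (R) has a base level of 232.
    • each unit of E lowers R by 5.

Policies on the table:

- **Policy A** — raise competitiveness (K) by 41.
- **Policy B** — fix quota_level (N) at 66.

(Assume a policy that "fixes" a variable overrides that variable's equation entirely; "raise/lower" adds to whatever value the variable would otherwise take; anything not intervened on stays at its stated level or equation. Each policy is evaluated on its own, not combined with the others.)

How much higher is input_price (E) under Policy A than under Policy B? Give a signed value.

Policy A (K + 41):
  K = 20 + 41 = 61
  A = 37
  P = 47 − 4·37 = -101
  N = 136 + 5·61 − 6·(-101) = 1047
  E = 112 − 61 − 2·(-101) + 2·1047 = 2347
Policy B (N := 66):
  K = 20
  A = 37
  P = 47 − 4·37 = -101
  N = 66
  E = 112 − 20 − 2·(-101) + 2·66 = 426
E: 2347 − 426 = 1921

1921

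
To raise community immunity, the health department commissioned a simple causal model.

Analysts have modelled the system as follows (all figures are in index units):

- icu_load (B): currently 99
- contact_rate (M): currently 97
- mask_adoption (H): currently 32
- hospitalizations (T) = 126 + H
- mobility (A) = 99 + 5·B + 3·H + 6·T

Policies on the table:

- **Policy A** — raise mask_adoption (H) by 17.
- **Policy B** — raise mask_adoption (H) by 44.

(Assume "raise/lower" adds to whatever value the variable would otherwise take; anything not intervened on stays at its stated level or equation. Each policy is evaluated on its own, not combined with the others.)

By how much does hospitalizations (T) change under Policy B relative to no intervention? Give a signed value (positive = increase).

Baseline:
  H = 32
  T = 126 + 32 = 158
Policy B (H + 44):
  H = 32 + 44 = 76
  T = 126 + 76 = 202
Change in T: 202 − 158 = 44

44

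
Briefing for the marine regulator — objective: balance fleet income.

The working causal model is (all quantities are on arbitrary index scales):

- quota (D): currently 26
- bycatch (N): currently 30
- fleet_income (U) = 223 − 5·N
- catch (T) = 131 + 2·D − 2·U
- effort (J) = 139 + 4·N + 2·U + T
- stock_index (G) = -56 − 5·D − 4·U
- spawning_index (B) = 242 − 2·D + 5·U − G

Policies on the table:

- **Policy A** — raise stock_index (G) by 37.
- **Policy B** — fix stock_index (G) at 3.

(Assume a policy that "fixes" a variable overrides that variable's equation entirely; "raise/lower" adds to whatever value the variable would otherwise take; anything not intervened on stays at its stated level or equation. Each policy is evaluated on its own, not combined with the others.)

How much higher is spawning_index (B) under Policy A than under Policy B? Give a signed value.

444

Policy A (G + 37):
  D = 26
  N = 30
  U = 223 − 5·30 = 73
  G = -56 − 5·26 − 4·73 (+37 from intervention) = -441
  B = 242 − 2·26 + 5·73 − (-441) = 996
Policy B (G := 3):
  D = 26
  N = 30
  U = 223 − 5·30 = 73
  G = 3
  B = 242 − 2·26 + 5·73 − 3 = 552
B: 996 − 552 = 444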